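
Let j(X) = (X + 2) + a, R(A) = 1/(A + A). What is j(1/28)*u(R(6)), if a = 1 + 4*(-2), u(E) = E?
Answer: -139/336 ≈ -0.41369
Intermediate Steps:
R(A) = 1/(2*A)
a = -7 (a = 1 - 8 = -7)
j(X) = -5 + X (j(X) = (X + 2) - 7 = (2 + X) - 7 = -5 + X)
j(1/28)*u(R(6)) = (-5 + 1/28)*((½)/6) = (-5 + 1/28)*((½)*(⅙)) = -139/28*1/12 = -139/336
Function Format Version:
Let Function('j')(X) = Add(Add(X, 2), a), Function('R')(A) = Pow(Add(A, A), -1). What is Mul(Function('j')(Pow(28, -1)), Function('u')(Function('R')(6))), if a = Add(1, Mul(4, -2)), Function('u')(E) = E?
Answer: Rational(-139, 336) ≈ -0.41369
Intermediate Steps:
Function('R')(A) = Mul(Rational(1, 2), Pow(A, -1)) (Function('R')(A) = Pow(Mul(2, A), -1) = Mul(Rational(1, 2), Pow(A, -1)))
a = -7 (a = Add(1, -8) = -7)
Function('j')(X) = Add(-5, X) (Function('j')(X) = Add(Add(X, 2), -7) = Add(Add(2, X), -7) = Add(-5, X))
Mul(Function('j')(Pow(28, -1)), Function('u')(Function('R')(6))) = Mul(Add(-5, Pow(28, -1)), Mul(Rational(1, 2), Pow(6, -1))) = Mul(Add(-5, Rational(1, 28)), Mul(Rational(1, 2), Rational(1, 6))) = Mul(Rational(-139, 28), Rational(1, 12)) = Rational(-139, 336)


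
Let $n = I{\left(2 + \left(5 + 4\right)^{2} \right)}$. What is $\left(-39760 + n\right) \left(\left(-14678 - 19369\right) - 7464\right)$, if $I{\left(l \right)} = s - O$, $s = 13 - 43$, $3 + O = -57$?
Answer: $1649232030$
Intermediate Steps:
$O = -60$ ($O = -3 - 57 = -60$)
$s = -30$
$I{\left(l \right)} = 30$ ($I{\left(l \right)} = -30 - -60 = -30 + 60 = 30$)
$n = 30$
$\left(-39760 + n\right) \left(\left(-14678 - 19369\right) - 7464\right) = \left(-39760 + 30\right) \left(\left(-14678 - 19369\right) - 7464\right) = - 39730 \left(-34047 - 7464\right) = \left(-39730\right) \left(-41511\right) = 1649232030$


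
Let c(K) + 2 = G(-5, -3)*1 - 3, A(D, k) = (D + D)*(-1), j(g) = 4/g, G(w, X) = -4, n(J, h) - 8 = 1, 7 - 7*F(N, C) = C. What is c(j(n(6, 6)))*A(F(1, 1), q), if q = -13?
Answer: 108/7 ≈ 15.429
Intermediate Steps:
F(N, C) = 1 - C/7
n(J, h) = 9 (n(J, h) = 8 + 1 = 9)
A(D, k) = -2*D (A(D, k) = (2*D)*(-1) = -2*D)
c(K) = -9 (c(K) = -2 + (-4*1 - 3) = -2 + (-4 - 3) = -2 - 7 = -9)
c(j(n(6, 6)))*A(F(1, 1), q) = -(-18)*(1 - ⅐*1) = -(-18)*(1 - ⅐) = -(-18)*6/7 = -9*(-12/7) = 108/7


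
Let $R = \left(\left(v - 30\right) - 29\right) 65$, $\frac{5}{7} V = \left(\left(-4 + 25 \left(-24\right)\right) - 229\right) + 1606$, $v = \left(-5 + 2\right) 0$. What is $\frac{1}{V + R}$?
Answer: $- \frac{5}{13764} \approx -0.00036327$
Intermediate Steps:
$v = 0$ ($v = \left(-3\right) 0 = 0$)
$V = \frac{5411}{5}$ ($V = \frac{7 \left(\left(\left(-4 + 25 \left(-24\right)\right) - 229\right) + 1606\right)}{5} = \frac{7 \left(\left(\left(-4 - 600\right) - 229\right) + 1606\right)}{5} = \frac{7 \left(\left(-604 - 229\right) + 1606\right)}{5} = \frac{7 \left(-833 + 1606\right)}{5} = \frac{7}{5} \cdot 773 = \frac{5411}{5} \approx 1082.2$)
$R = -3835$ ($R = \left(\left(0 - 30\right) - 29\right) 65 = \left(-30 - 29\right) 65 = \left(-59\right) 65 = -3835$)
$\frac{1}{V + R} = \frac{1}{\frac{5411}{5} - 3835} = \frac{1}{- \frac{13764}{5}} = - \frac{5}{13764}$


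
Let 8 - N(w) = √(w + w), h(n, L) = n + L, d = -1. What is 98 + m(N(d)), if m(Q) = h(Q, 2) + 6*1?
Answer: 114 - I*√2 ≈ 114.0 - 1.4142*I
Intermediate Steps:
h(n, L) = L + n
N(w) = 8 - √2*√w (N(w) = 8 - √(w + w) = 8 - √(2*w) = 8 - √2*√w)
m(Q) = 8 + Q (m(Q) = (2 + Q) + 6*1 = (2 + Q) + 6 = 8 + Q)
98 + m(N(d)) = 98 + (8 + (8 - √2*√(-1))) = 98 + (8 + (8 - √2*I)) = 98 + (8 + (8 - I*√2)) = 98 + (16 - I*√2) = 114 - I*√2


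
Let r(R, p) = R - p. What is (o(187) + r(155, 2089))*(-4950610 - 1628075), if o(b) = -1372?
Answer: 21749132610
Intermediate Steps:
(o(187) + r(155, 2089))*(-4950610 - 1628075) = (-1372 + (155 - 1*2089))*(-4950610 - 1628075) = (-1372 + (155 - 2089))*(-6578685) = (-1372 - 1934)*(-6578685) = -3306*(-6578685) = 21749132610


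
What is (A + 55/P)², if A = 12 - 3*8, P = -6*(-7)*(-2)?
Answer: 1129969/7056 ≈ 160.14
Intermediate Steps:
P = -84 (P = 42*(-2) = -84)
A = -12 (A = 12 - 24 = -12)
(A + 55/P)² = (-12 + 55/(-84))² = (-12 + 55*(-1/84))² = (-12 - 55/84)² = (-1063/84)² = 1129969/7056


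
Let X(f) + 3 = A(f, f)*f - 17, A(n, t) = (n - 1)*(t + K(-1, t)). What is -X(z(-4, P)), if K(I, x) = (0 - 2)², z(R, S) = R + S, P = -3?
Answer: 188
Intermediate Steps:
K(I, x) = 4 (K(I, x) = (-2)² = 4)
A(n, t) = (-1 + n)*(4 + t) (A(n, t) = (n - 1)*(t + 4) = (-1 + n)*(4 + t))
X(f) = -20 + f*(-4 + f² + 3*f) (X(f) = -3 + ((-4 - f + 4*f + f*f)*f - 17) = -3 + ((-4 - f + 4*f + f²)*f - 17) = -3 + ((-4 + f² + 3*f)*f - 17) = -3 + (f*(-4 + f² + 3*f) - 17) = -3 + (-17 + f*(-4 + f² + 3*f)) = -20 + f*(-4 + f² + 3*f))
-X(z(-4, P)) = -(-20 + (-4 - 3)*(-4 + (-4 - 3)² + 3*(-4 - 3))) = -(-20 - 7*(-4 + (-7)² + 3*(-7))) = -(-20 - 7*(-4 + 49 - 21)) = -(-20 - 7*24) = -(-20 - 168) = -1*(-188) = 188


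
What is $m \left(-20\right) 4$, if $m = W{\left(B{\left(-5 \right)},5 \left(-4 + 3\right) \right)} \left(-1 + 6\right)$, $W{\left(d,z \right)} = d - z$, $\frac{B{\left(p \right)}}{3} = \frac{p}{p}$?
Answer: $-3200$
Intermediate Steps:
$B{\left(p \right)} = 3$ ($B{\left(p \right)} = 3 \frac{p}{p} = 3 \cdot 1 = 3$)
$m = 40$ ($m = \left(3 - 5 \left(-4 + 3\right)\right) \left(-1 + 6\right) = \left(3 - 5 \left(-1\right)\right) 5 = \left(3 - -5\right) 5 = \left(3 + 5\right) 5 = 8 \cdot 5 = 40$)
$m \left(-20\right) 4 = 40 \left(-20\right) 4 = \left(-800\right) 4 = -3200$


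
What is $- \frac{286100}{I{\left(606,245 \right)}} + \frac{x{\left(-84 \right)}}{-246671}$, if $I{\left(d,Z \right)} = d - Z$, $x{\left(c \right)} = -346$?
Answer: $- \frac{70572448194}{89048231} \approx -792.52$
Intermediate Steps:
$- \frac{286100}{I{\left(606,245 \right)}} + \frac{x{\left(-84 \right)}}{-246671} = - \frac{286100}{606 - 245} - \frac{346}{-246671} = - \frac{286100}{606 - 245} - - \frac{346}{246671} = - \frac{286100}{361} + \frac{346}{246671} = - \frac{70572448194}{89048231}$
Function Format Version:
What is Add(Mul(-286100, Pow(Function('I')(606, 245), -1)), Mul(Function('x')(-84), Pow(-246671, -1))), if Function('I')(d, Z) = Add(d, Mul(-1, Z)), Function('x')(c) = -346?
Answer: Rational(-70572448194, 89048231) ≈ -792.52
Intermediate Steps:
Add(Mul(-286100, Pow(Function('I')(606, 245), -1)), Mul(Function('x')(-84), Pow(-246671, -1))) = Add(Mul(-286100, Pow(Add(606, Mul(-1, 245)), -1)), Mul(-346, Pow(-246671, -1))) = Add(Mul(-286100, Pow(Add(606, -245), -1)), Mul(-346, Rational(-1, 246671))) = Add(Mul(-286100, Pow(361, -1)), Rational(346, 246671)) = Add(Mul(-286100, Rational(1, 361)), Rational(346, 246671)) = Add(Rational(-286100, 361), Rational(346, 246671)) = Rational(-70572448194, 89048231)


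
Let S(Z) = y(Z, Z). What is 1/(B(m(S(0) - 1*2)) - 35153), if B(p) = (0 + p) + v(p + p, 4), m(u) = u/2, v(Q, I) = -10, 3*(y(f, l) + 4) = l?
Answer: -1/35166 ≈ -2.8437e-5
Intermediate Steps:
y(f, l) = -4 + l/3
S(Z) = -4 + Z/3
m(u) = u/2 (m(u) = u*(½) = u/2)
B(p) = -10 + p (B(p) = (0 + p) - 10 = p - 10 = -10 + p)
1/(B(m(S(0) - 1*2)) - 35153) = 1/((-10 + ((-4 + (⅓)*0) - 1*2)/2) - 35153) = 1/((-10 + ((-4 + 0) - 2)/2) - 35153) = 1/((-10 + (-4 - 2)/2) - 35153) = 1/((-10 + (½)*(-6)) - 35153) = 1/((-10 - 3) - 35153) = 1/(-13 - 35153) = 1/(-35166) = -1/35166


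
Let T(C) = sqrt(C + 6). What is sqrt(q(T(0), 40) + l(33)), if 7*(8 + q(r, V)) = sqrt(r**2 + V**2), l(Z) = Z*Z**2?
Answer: sqrt(1760521 + 7*sqrt(1606))/7 ≈ 189.56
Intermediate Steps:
T(C) = sqrt(6 + C)
l(Z) = Z**3
q(r, V) = -8 + sqrt(V**2 + r**2)/7 (q(r, V) = -8 + sqrt(r**2 + V**2)/7 = -8 + sqrt(V**2 + r**2)/7)
sqrt(q(T(0), 40) + l(33)) = sqrt((-8 + sqrt(40**2 + (sqrt(6 + 0))**2)/7) + 33**3) = sqrt((-8 + sqrt(1600 + (sqrt(6))**2)/7) + 35937) = sqrt((-8 + sqrt(1600 + 6)/7) + 35937) = sqrt((-8 + sqrt(1606)/7) + 35937) = sqrt(35929 + sqrt(1606)/7)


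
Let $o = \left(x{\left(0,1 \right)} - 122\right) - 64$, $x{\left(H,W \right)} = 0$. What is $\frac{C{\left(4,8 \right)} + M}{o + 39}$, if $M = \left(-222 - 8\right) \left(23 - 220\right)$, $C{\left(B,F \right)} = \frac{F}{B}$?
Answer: $- \frac{15104}{49} \approx -308.25$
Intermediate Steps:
$M = 45310$ ($M = \left(-230\right) \left(-197\right) = 45310$)
$o = -186$ ($o = \left(0 - 122\right) - 64 = -122 - 64 = -186$)
$\frac{C{\left(4,8 \right)} + M}{o + 39} = \frac{\frac{8}{4} + 45310}{-186 + 39} = \frac{8 \cdot \frac{1}{4} + 45310}{-147} = - \frac{2 + 45310}{147} = \left(- \frac{1}{147}\right) 45312 = - \frac{15104}{49}$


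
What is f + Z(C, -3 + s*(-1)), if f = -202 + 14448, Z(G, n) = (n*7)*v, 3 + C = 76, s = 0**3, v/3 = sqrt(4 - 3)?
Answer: 14183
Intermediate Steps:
v = 3 (v = 3*sqrt(4 - 3) = 3*sqrt(1) = 3*1 = 3)
s = 0
C = 73 (C = -3 + 76 = 73)
Z(G, n) = 21*n (Z(G, n) = (n*7)*3 = (7*n)*3 = 21*n)
f = 14246
f + Z(C, -3 + s*(-1)) = 14246 + 21*(-3 + 0*(-1)) = 14246 + 21*(-3 + 0) = 14246 + 21*(-3) = 14246 - 63 = 14183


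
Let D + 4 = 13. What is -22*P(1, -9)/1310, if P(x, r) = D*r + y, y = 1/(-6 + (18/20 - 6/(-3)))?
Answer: 27731/20305 ≈ 1.3657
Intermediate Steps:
D = 9 (D = -4 + 13 = 9)
y = -10/31 (y = 1/(-6 + (18*(1/20) - 6*(-⅓))) = 1/(-6 + (9/10 + 2)) = 1/(-6 + 29/10) = 1/(-31/10) = -10/31 ≈ -0.32258)
P(x, r) = -10/31 + 9*r (P(x, r) = 9*r - 10/31 = -10/31 + 9*r)
-22*P(1, -9)/1310 = -22*(-10/31 + 9*(-9))/1310 = -22*(-10/31 - 81)/1310 = -(-55462)/(31*1310) = -22*(-2521/40610) = 27731/20305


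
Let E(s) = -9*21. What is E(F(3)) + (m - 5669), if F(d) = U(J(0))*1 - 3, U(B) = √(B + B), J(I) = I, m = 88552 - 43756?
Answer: 38938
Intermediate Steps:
m = 44796
U(B) = √2*√B (U(B) = √(2*B) = √2*√B)
F(d) = -3 (F(d) = (√2*√0)*1 - 3 = (√2*0)*1 - 3 = 0*1 - 3 = 0 - 3 = -3)
E(s) = -189
E(F(3)) + (m - 5669) = -189 + (44796 - 5669) = -189 + 39127 = 38938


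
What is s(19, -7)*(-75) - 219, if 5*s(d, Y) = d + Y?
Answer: -399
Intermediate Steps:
s(d, Y) = Y/5 + d/5 (s(d, Y) = (d + Y)/5 = (Y + d)/5 = Y/5 + d/5)
s(19, -7)*(-75) - 219 = ((1/5)*(-7) + (1/5)*19)*(-75) - 219 = (-7/5 + 19/5)*(-75) - 219 = (12/5)*(-75) - 219 = -180 - 219 = -399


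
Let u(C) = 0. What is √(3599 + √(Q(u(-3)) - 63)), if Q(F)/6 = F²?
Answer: √(3599 + 3*I*√7) ≈ 59.992 + 0.06615*I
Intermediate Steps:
Q(F) = 6*F²
√(3599 + √(Q(u(-3)) - 63)) = √(3599 + √(6*0² - 63)) = √(3599 + √(6*0 - 63)) = √(3599 + √(0 - 63)) = √(3599 + √(-63)) = √(3599 + 3*I*√7)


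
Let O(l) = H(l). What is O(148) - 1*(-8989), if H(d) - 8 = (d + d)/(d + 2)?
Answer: 674923/75 ≈ 8999.0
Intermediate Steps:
H(d) = 8 + 2*d/(2 + d) (H(d) = 8 + (d + d)/(d + 2) = 8 + (2*d)/(2 + d) = 8 + 2*d/(2 + d))
O(l) = 2*(8 + 5*l)/(2 + l)
O(148) - 1*(-8989) = 2*(8 + 5*148)/(2 + 148) - 1*(-8989) = 2*(8 + 740)/150 + 8989 = 2*(1/150)*748 + 8989 = 748/75 + 8989 = 674923/75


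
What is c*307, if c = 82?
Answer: 25174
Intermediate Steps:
c*307 = 82*307 = 25174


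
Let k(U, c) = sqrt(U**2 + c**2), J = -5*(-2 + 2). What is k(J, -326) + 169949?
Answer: 170275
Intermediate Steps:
J = 0 (J = -5*0 = 0)
k(J, -326) + 169949 = sqrt(0**2 + (-326)**2) + 169949 = sqrt(0 + 106276) + 169949 = sqrt(106276) + 169949 = 326 + 169949 = 170275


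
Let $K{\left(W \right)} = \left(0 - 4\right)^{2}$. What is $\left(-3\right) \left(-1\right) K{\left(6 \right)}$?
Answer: $48$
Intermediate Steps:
$K{\left(W \right)} = 16$ ($K{\left(W \right)} = \left(-4\right)^{2} = 16$)
$\left(-3\right) \left(-1\right) K{\left(6 \right)} = \left(-3\right) \left(-1\right) 16 = 3 \cdot 16 = 48$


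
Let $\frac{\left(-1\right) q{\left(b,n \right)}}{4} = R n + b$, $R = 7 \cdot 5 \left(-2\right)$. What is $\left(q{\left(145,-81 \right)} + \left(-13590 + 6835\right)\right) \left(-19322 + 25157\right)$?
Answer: $-175137525$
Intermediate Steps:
$R = -70$ ($R = 35 \left(-2\right) = -70$)
$q{\left(b,n \right)} = - 4 b + 280 n$ ($q{\left(b,n \right)} = - 4 \left(- 70 n + b\right) = - 4 \left(b - 70 n\right) = - 4 b + 280 n$)
$\left(q{\left(145,-81 \right)} + \left(-13590 + 6835\right)\right) \left(-19322 + 25157\right) = \left(\left(\left(-4\right) 145 + 280 \left(-81\right)\right) + \left(-13590 + 6835\right)\right) \left(-19322 + 25157\right) = \left(\left(-580 - 22680\right) - 6755\right) 5835 = \left(-23260 - 6755\right) 5835 = \left(-30015\right) 5835 = -175137525$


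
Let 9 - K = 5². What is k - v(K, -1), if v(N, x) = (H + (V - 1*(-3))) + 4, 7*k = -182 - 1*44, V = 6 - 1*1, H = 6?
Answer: -352/7 ≈ -50.286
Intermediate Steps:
K = -16 (K = 9 - 1*5² = 9 - 1*25 = 9 - 25 = -16)
V = 5 (V = 6 - 1 = 5)
k = -226/7 (k = (-182 - 1*44)/7 = (-182 - 44)/7 = (⅐)*(-226) = -226/7 ≈ -32.286)
v(N, x) = 18 (v(N, x) = (6 + (5 - 1*(-3))) + 4 = (6 + (5 + 3)) + 4 = (6 + 8) + 4 = 14 + 4 = 18)
k - v(K, -1) = -226/7 - 1*18 = -226/7 - 18 = -352/7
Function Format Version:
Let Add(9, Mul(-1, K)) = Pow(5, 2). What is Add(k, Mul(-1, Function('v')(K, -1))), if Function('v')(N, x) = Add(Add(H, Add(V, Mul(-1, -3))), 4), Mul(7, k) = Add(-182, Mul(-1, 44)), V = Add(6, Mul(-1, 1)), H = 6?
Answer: Rational(-352, 7) ≈ -50.286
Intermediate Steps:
K = -16 (K = Add(9, Mul(-1, Pow(5, 2))) = Add(9, Mul(-1, 25)) = Add(9, -25) = -16)
V = 5 (V = Add(6, -1) = 5)
k = Rational(-226, 7) (k = Mul(Rational(1, 7), Add(-182, Mul(-1, 44))) = Mul(Rational(1, 7), Add(-182, -44)) = Mul(Rational(1, 7), -226) = Rational(-226, 7) ≈ -32.286)
Function('v')(N, x) = 18 (Function('v')(N, x) = Add(Add(6, Add(5, Mul(-1, -3))), 4) = Add(Add(6, Add(5, 3)), 4) = Add(Add(6, 8), 4) = Add(14, 4) = 18)
Add(k, Mul(-1, Function('v')(K, -1))) = Add(Rational(-226, 7), Mul(-1, 18)) = Add(Rational(-226, 7), -18) = Rational(-352, 7)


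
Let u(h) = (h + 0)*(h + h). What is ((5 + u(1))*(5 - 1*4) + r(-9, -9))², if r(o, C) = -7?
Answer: 0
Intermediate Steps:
u(h) = 2*h² (u(h) = h*(2*h) = 2*h²)
((5 + u(1))*(5 - 1*4) + r(-9, -9))² = ((5 + 2*1²)*(5 - 1*4) - 7)² = ((5 + 2*1)*(5 - 4) - 7)² = ((5 + 2)*1 - 7)² = (7*1 - 7)² = (7 - 7)² = 0² = 0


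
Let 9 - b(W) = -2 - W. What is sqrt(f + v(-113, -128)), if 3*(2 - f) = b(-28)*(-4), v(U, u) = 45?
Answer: sqrt(219)/3 ≈ 4.9329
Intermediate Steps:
b(W) = 11 + W (b(W) = 9 - (-2 - W) = 9 + (2 + W) = 11 + W)
f = -62/3 (f = 2 - (11 - 28)*(-4)/3 = 2 - (-17)*(-4)/3 = 2 - 1/3*68 = 2 - 68/3 = -62/3 ≈ -20.667)
sqrt(f + v(-113, -128)) = sqrt(-62/3 + 45) = sqrt(73/3) = sqrt(219)/3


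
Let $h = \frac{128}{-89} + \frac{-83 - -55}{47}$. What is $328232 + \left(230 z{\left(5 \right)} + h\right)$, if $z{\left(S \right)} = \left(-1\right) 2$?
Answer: $\frac{1371061768}{4183} \approx 3.2777 \cdot 10^{5}$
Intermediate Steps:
$z{\left(S \right)} = -2$
$h = - \frac{8508}{4183}$ ($h = 128 \left(- \frac{1}{89}\right) + \left(-83 + 55\right) \frac{1}{47} = - \frac{128}{89} - \frac{28}{47} = - \frac{8508}{4183} \approx -2.0339$)
$328232 + \left(230 z{\left(5 \right)} + h\right) = 328232 + \left(230 \left(-2\right) - \frac{8508}{4183}\right) = 328232 - \frac{1932688}{4183} = \frac{1371061768}{4183}$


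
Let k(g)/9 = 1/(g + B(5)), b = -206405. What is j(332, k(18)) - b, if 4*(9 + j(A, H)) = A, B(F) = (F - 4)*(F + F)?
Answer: 206479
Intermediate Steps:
B(F) = 2*F*(-4 + F) (B(F) = (-4 + F)*(2*F) = 2*F*(-4 + F))
k(g) = 9/(10 + g) (k(g) = 9/(g + 2*5*(-4 + 5)) = 9/(g + 2*5*1) = 9/(g + 10) = 9/(10 + g))
j(A, H) = -9 + A/4
j(332, k(18)) - b = (-9 + (¼)*332) - 1*(-206405) = (-9 + 83) + 206405 = 74 + 206405 = 206479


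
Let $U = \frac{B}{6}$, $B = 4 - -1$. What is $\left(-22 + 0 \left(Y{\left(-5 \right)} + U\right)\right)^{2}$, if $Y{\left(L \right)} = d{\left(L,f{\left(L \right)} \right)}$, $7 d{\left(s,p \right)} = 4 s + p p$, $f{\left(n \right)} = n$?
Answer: $484$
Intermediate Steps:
$B = 5$ ($B = 4 + 1 = 5$)
$U = \frac{5}{6} \approx 0.83333$
$d{\left(s,p \right)} = \frac{p^{2}}{7} + \frac{4 s}{7}$ ($d{\left(s,p \right)} = \frac{4 s + p p}{7} = \frac{4 s + p^{2}}{7} = \frac{p^{2} + 4 s}{7} = \frac{p^{2}}{7} + \frac{4 s}{7}$)
$Y{\left(L \right)} = \frac{L^{2}}{7} + \frac{4 L}{7}$
$\left(-22 + 0 \left(Y{\left(-5 \right)} + U\right)\right)^{2} = \left(-22 + 0 \left(\frac{1}{7} \left(-5\right) \left(4 - 5\right) + \frac{5}{6}\right)\right)^{2} = \left(-22 + 0 \left(\frac{1}{7} \left(-5\right) \left(-1\right) + \frac{5}{6}\right)\right)^{2} = \left(-22 + 0 \left(\frac{5}{7} + \frac{5}{6}\right)\right)^{2} = \left(-22 + 0 \cdot \frac{65}{42}\right)^{2} = \left(-22 + 0\right)^{2} = \left(-22\right)^{2} = 484$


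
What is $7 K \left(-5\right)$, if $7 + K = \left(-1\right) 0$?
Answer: $245$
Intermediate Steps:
$K = -7$ ($K = -7 - 0 = -7 + 0 = -7$)
$7 K \left(-5\right) = 7 \left(-7\right) \left(-5\right) = \left(-49\right) \left(-5\right) = 245$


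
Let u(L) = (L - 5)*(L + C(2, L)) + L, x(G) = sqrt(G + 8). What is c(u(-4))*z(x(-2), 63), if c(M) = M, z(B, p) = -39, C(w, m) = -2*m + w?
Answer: 2262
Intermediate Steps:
x(G) = sqrt(8 + G)
C(w, m) = w - 2*m
u(L) = L + (-5 + L)*(2 - L) (u(L) = (L - 5)*(L + (2 - 2*L)) + L = (-5 + L)*(2 - L) + L = L + (-5 + L)*(2 - L))
c(u(-4))*z(x(-2), 63) = (-10 - 1*(-4)**2 + 8*(-4))*(-39) = (-10 - 1*16 - 32)*(-39) = (-10 - 16 - 32)*(-39) = -58*(-39) = 2262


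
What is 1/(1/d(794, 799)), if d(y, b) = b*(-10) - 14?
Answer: -8004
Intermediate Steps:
d(y, b) = -14 - 10*b (d(y, b) = -10*b - 14 = -14 - 10*b)
1/(1/d(794, 799)) = 1/(1/(-14 - 10*799)) = 1/(1/(-14 - 7990)) = 1/(1/(-8004)) = 1/(-1/8004) = -8004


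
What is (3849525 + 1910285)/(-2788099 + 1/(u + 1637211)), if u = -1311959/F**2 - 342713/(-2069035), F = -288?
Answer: -1618309085423644647880070/783360205069193212076713 ≈ -2.0659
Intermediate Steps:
u = -2686063102493/171614039040 (u = -1311959/((-288)**2) - 342713/(-2069035) = -1311959/82944 - 342713*(-1/2069035) = -1311959*1/82944 + 342713/2069035 = -1311959/82944 + 342713/2069035 = -2686063102493/171614039040 ≈ -15.652)
(3849525 + 1910285)/(-2788099 + 1/(u + 1637211)) = (3849525 + 1910285)/(-2788099 + 1/(-2686063102493/171614039040 + 1637211)) = 5759810/(-2788099 + 1/(280965706407614947/171614039040)) = 5759810/(-2788099 + 171614039040/280965706407614947) = 5759810/(-783360205069193212076713/280965706407614947) = 5759810*(-280965706407614947/783360205069193212076713) = -1618309085423644647880070/783360205069193212076713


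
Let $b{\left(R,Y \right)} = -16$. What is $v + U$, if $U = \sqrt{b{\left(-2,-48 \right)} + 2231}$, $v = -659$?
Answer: $-659 + \sqrt{2215} \approx -611.94$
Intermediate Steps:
$U = \sqrt{2215}$ ($U = \sqrt{-16 + 2231} = \sqrt{2215} \approx 47.064$)
$v + U = -659 + \sqrt{2215}$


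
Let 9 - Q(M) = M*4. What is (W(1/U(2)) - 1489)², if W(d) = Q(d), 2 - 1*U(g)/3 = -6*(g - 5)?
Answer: 315382081/144 ≈ 2.1902e+6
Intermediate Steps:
Q(M) = 9 - 4*M (Q(M) = 9 - M*4 = 9 - 4*M)
U(g) = -84 + 18*g (U(g) = 6 - (-18)*(g - 5) = 6 - (-18)*(-5 + g) = 6 - 3*(30 - 6*g) = 6 + (-90 + 18*g) = -84 + 18*g)
W(d) = 9 - 4*d
(W(1/U(2)) - 1489)² = ((9 - 4/(-84 + 18*2)) - 1489)² = ((9 - 4/(-84 + 36)) - 1489)² = ((9 - 4/(-48)) - 1489)² = ((9 - 4*(-1/48)) - 1489)² = ((9 + 1/12) - 1489)² = (109/12 - 1489)² = (-17759/12)² = 315382081/144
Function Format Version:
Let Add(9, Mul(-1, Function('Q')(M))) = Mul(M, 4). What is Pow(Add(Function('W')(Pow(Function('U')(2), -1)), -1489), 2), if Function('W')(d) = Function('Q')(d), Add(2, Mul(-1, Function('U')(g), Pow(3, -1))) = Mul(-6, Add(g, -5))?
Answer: Rational(315382081, 144) ≈ 2.1902e+6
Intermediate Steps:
Function('Q')(M) = Add(9, Mul(-4, M)) (Function('Q')(M) = Add(9, Mul(-1, Mul(M, 4))) = Add(9, Mul(-1, Mul(4, M))) = Add(9, Mul(-4, M)))
Function('U')(g) = Add(-84, Mul(18, g)) (Function('U')(g) = Add(6, Mul(-3, Mul(-6, Add(g, -5)))) = Add(6, Mul(-3, Mul(-6, Add(-5, g)))) = Add(6, Mul(-3, Add(30, Mul(-6, g)))) = Add(6, Add(-90, Mul(18, g))) = Add(-84, Mul(18, g)))
Function('W')(d) = Add(9, Mul(-4, d))
Pow(Add(Function('W')(Pow(Function('U')(2), -1)), -1489), 2) = Pow(Add(Add(9, Mul(-4, Pow(Add(-84, Mul(18, 2)), -1))), -1489), 2) = Pow(Add(Add(9, Mul(-4, Pow(Add(-84, 36), -1))), -1489), 2) = Pow(Add(Add(9, Mul(-4, Pow(-48, -1))), -1489), 2) = Pow(Add(Add(9, Mul(-4, Rational(-1, 48))), -1489), 2) = Pow(Add(Add(9, Rational(1, 12)), -1489), 2) = Pow(Add(Rational(109, 12), -1489), 2) = Pow(Rational(-17759, 12), 2) = Rational(315382081, 144)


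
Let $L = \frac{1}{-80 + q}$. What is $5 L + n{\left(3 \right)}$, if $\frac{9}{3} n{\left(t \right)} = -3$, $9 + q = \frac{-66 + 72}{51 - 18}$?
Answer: $- \frac{1032}{977} \approx -1.0563$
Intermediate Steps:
$q = - \frac{97}{11}$ ($q = -9 + \frac{-66 + 72}{51 - 18} = -9 + \frac{6}{33} = -9 + 6 \cdot \frac{1}{33} = -9 + \frac{2}{11} = - \frac{97}{11} \approx -8.8182$)
$n{\left(t \right)} = -1$ ($n{\left(t \right)} = \frac{1}{3} \left(-3\right) = -1$)
$L = - \frac{11}{977}$ ($L = \frac{1}{-80 - \frac{97}{11}} = \frac{1}{- \frac{977}{11}} = - \frac{11}{977} \approx -0.011259$)
$5 L + n{\left(3 \right)} = 5 \left(- \frac{11}{977}\right) - 1 = - \frac{55}{977} - 1 = - \frac{1032}{977}$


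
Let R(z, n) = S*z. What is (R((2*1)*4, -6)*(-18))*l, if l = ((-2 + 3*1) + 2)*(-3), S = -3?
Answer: -3888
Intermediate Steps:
R(z, n) = -3*z
l = -9 (l = ((-2 + 3) + 2)*(-3) = (1 + 2)*(-3) = 3*(-3) = -9)
(R((2*1)*4, -6)*(-18))*l = (-3*2*1*4*(-18))*(-9) = (-6*4*(-18))*(-9) = (-3*8*(-18))*(-9) = -24*(-18)*(-9) = 432*(-9) = -3888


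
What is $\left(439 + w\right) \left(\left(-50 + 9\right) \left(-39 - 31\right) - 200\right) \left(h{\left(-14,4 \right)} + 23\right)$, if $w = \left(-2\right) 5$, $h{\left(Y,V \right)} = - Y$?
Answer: $42380910$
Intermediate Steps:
$w = -10$
$\left(439 + w\right) \left(\left(-50 + 9\right) \left(-39 - 31\right) - 200\right) \left(h{\left(-14,4 \right)} + 23\right) = \left(439 - 10\right) \left(\left(-50 + 9\right) \left(-39 - 31\right) - 200\right) \left(\left(-1\right) \left(-14\right) + 23\right) = 429 \left(\left(-41\right) \left(-70\right) - 200\right) \left(14 + 23\right) = 429 \left(2870 - 200\right) 37 = 429 \cdot 2670 \cdot 37 = 429 \cdot 98790 = 42380910$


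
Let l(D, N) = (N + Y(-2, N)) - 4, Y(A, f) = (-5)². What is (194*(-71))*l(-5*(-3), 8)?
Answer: -399446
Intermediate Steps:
Y(A, f) = 25
l(D, N) = 21 + N (l(D, N) = (N + 25) - 4 = (25 + N) - 4 = 21 + N)
(194*(-71))*l(-5*(-3), 8) = (194*(-71))*(21 + 8) = -13774*29 = -399446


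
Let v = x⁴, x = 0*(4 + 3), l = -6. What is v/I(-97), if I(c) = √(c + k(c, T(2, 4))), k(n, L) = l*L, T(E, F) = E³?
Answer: 0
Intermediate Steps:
x = 0 (x = 0*7 = 0)
k(n, L) = -6*L
v = 0 (v = 0⁴ = 0)
I(c) = √(-48 + c) (I(c) = √(c - 6*2³) = √(c - 6*8) = √(c - 48) = √(-48 + c))
v/I(-97) = 0/(√(-48 - 97)) = 0/(√(-145)) = 0/((I*√145)) = 0*(-I*√145/145) = 0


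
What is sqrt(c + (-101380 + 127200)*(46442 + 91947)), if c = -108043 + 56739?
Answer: 54*sqrt(1225361) ≈ 59776.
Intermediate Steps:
c = -51304
sqrt(c + (-101380 + 127200)*(46442 + 91947)) = sqrt(-51304 + (-101380 + 127200)*(46442 + 91947)) = sqrt(-51304 + 25820*138389) = sqrt(-51304 + 3573203980) = sqrt(3573152676) = 54*sqrt(1225361)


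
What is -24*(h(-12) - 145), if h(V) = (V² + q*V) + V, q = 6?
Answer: 2040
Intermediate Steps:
h(V) = V² + 7*V (h(V) = (V² + 6*V) + V = V² + 7*V)
-24*(h(-12) - 145) = -24*(-12*(7 - 12) - 145) = -24*(-12*(-5) - 145) = -24*(60 - 145) = -24*(-85) = 2040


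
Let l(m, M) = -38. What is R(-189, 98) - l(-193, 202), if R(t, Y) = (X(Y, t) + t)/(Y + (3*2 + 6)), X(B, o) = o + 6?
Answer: 1904/55 ≈ 34.618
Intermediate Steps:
X(B, o) = 6 + o
R(t, Y) = (6 + 2*t)/(12 + Y) (R(t, Y) = ((6 + t) + t)/(Y + (3*2 + 6)) = (6 + 2*t)/(Y + (6 + 6)) = (6 + 2*t)/(Y + 12) = (6 + 2*t)/(12 + Y))
R(-189, 98) - l(-193, 202) = 2*(3 - 189)/(12 + 98) - 1*(-38) = 2*(-186)/110 + 38 = 2*(1/110)*(-186) + 38 = -186/55 + 38 = 1904/55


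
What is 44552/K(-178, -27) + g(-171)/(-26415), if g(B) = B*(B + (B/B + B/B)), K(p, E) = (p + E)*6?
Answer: -2694193/72201 ≈ -37.315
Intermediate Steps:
K(p, E) = 6*E + 6*p (K(p, E) = (E + p)*6 = 6*E + 6*p)
g(B) = B*(2 + B) (g(B) = B*(B + (1 + 1)) = B*(B + 2) = B*(2 + B))
44552/K(-178, -27) + g(-171)/(-26415) = 44552/(6*(-27) + 6*(-178)) - 171*(2 - 171)/(-26415) = 44552/(-162 - 1068) - 171*(-169)*(-1/26415) = 44552/(-1230) + 28899*(-1/26415) = 44552*(-1/1230) - 3211/2935 = -22276/615 - 3211/2935 = -2694193/72201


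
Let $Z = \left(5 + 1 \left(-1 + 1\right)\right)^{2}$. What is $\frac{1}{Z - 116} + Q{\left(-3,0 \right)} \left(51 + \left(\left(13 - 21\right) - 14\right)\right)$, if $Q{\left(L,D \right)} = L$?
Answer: $- \frac{7918}{91} \approx -87.011$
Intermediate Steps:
$Z = 25$ ($Z = \left(5 + 1 \cdot 0\right)^{2} = \left(5 + 0\right)^{2} = 5^{2} = 25$)
$\frac{1}{Z - 116} + Q{\left(-3,0 \right)} \left(51 + \left(\left(13 - 21\right) - 14\right)\right) = \frac{1}{25 - 116} - 3 \left(51 + \left(\left(13 - 21\right) - 14\right)\right) = \frac{1}{-91} - 3 \left(51 - 22\right) = - \frac{1}{91} - 3 \left(51 - 22\right) = - \frac{1}{91} - 87 = - \frac{7918}{91}$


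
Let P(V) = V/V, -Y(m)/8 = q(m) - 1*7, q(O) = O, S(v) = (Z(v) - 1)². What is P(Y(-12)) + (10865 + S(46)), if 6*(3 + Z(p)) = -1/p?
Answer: 828949441/76176 ≈ 10882.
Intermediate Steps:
Z(p) = -3 - 1/(6*p) (Z(p) = -3 + (-1/p)/6 = -3 - 1/(6*p))
S(v) = (-4 - 1/(6*v))² (S(v) = ((-3 - 1/(6*v)) - 1)² = (-4 - 1/(6*v))²)
Y(m) = 56 - 8*m (Y(m) = -8*(m - 1*7) = -8*(m - 7) = -8*(-7 + m) = 56 - 8*m)
P(V) = 1
P(Y(-12)) + (10865 + S(46)) = 1 + (10865 + (1/36)*(1 + 24*46)²/46²) = 1 + (10865 + (1/36)*(1/2116)*(1 + 1104)²) = 1 + (10865 + (1/36)*(1/2116)*1105²) = 1 + (10865 + (1/36)*(1/2116)*1221025) = 1 + (10865 + 1221025/76176) = 1 + 828873265/76176 = 828949441/76176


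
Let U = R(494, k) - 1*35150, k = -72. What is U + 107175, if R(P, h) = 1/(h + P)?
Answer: 30394551/422 ≈ 72025.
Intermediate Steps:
R(P, h) = 1/(P + h)
U = -14833299/422 (U = 1/(494 - 72) - 1*35150 = 1/422 - 35150 = -14833299/422 ≈ -35150.)
U + 107175 = -14833299/422 + 107175 = 30394551/422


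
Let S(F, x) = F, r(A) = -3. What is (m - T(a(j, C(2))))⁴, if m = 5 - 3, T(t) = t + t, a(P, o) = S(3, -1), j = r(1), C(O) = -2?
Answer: 256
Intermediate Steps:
j = -3
a(P, o) = 3
T(t) = 2*t
m = 2
(m - T(a(j, C(2))))⁴ = (2 - 2*3)⁴ = (2 - 1*6)⁴ = (2 - 6)⁴ = (-4)⁴ = 256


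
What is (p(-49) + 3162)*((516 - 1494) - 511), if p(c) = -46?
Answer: -4639724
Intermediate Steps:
(p(-49) + 3162)*((516 - 1494) - 511) = (-46 + 3162)*((516 - 1494) - 511) = 3116*(-978 - 511) = 3116*(-1489) = -4639724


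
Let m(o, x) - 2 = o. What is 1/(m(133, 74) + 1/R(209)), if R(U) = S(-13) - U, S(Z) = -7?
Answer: 216/29159 ≈ 0.0074077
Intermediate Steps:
m(o, x) = 2 + o
R(U) = -7 - U
1/(m(133, 74) + 1/R(209)) = 1/((2 + 133) + 1/(-7 - 1*209)) = 1/(135 + 1/(-7 - 209)) = 1/(135 + 1/(-216)) = 1/(135 - 1/216) = 1/(29159/216) = 216/29159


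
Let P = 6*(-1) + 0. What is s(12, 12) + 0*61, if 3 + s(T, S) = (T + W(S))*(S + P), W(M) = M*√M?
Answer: 69 + 144*√3 ≈ 318.42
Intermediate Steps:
W(M) = M^(3/2)
P = -6 (P = -6 + 0 = -6)
s(T, S) = -3 + (-6 + S)*(T + S^(3/2)) (s(T, S) = -3 + (T + S^(3/2))*(S - 6) = -3 + (T + S^(3/2))*(-6 + S) = -3 + (-6 + S)*(T + S^(3/2)))
s(12, 12) + 0*61 = (-3 + 12^(5/2) - 6*12 - 144*√3 + 12*12) + 0*61 = (-3 + 288*√3 - 72 - 144*√3 + 144) + 0 = (69 + 144*√3) + 0 = 69 + 144*√3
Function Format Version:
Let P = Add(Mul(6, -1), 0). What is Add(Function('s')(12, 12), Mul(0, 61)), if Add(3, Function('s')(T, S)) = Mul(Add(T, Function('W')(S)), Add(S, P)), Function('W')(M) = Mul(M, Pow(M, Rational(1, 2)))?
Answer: Add(69, Mul(144, Pow(3, Rational(1, 2)))) ≈ 318.42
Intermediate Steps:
Function('W')(M) = Pow(M, Rational(3, 2))
P = -6 (P = Add(-6, 0) = -6)
Function('s')(T, S) = Add(-3, Mul(Add(-6, S), Add(T, Pow(S, Rational(3, 2))))) (Function('s')(T, S) = Add(-3, Mul(Add(T, Pow(S, Rational(3, 2))), Add(S, -6))) = Add(-3, Mul(Add(T, Pow(S, Rational(3, 2))), Add(-6, S))) = Add(-3, Mul(Add(-6, S), Add(T, Pow(S, Rational(3, 2))))))
Add(Function('s')(12, 12), Mul(0, 61)) = Add(Add(-3, Pow(12, Rational(5, 2)), Mul(-6, 12), Mul(-6, Pow(12, Rational(3, 2))), Mul(12, 12)), Mul(0, 61)) = Add(Add(-3, Mul(288, Pow(3, Rational(1, 2))), -72, Mul(-6, Mul(24, Pow(3, Rational(1, 2)))), 144), 0) = Add(Add(-3, Mul(288, Pow(3, Rational(1, 2))), -72, Mul(-144, Pow(3, Rational(1, 2))), 144), 0) = Add(Add(69, Mul(144, Pow(3, Rational(1, 2)))), 0) = Add(69, Mul(144, Pow(3, Rational(1, 2))))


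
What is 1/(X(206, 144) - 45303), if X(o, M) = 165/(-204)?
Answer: -68/3080659 ≈ -2.2073e-5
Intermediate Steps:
X(o, M) = -55/68 (X(o, M) = 165*(-1/204) = -55/68)
1/(X(206, 144) - 45303) = 1/(-55/68 - 45303) = 1/(-3080659/68) = -68/3080659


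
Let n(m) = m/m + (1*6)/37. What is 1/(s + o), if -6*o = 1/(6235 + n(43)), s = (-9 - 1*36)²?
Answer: 1384428/2803466663 ≈ 0.00049383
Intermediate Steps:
n(m) = 43/37 (n(m) = 1 + 6*(1/37) = 1 + 6/37 = 43/37)
s = 2025 (s = (-9 - 36)² = (-45)² = 2025)
o = -37/1384428 (o = -1/(6*(6235 + 43/37)) = -1/(6*230738/37) = -⅙*37/230738 = -37/1384428 ≈ -2.6726e-5)
1/(s + o) = 1/(2025 - 37/1384428) = 1/(2803466663/1384428) = 1384428/2803466663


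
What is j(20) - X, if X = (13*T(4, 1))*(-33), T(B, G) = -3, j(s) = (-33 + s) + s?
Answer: -1280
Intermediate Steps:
j(s) = -33 + 2*s
X = 1287 (X = (13*(-3))*(-33) = -39*(-33) = 1287)
j(20) - X = (-33 + 2*20) - 1*1287 = (-33 + 40) - 1287 = 7 - 1287 = -1280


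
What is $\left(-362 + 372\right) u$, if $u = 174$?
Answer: $1740$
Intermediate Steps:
$\left(-362 + 372\right) u = \left(-362 + 372\right) 174 = 10 \cdot 174 = 1740$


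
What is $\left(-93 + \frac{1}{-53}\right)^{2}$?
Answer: $\frac{24304900}{2809} \approx 8652.5$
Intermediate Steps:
$\left(-93 + \frac{1}{-53}\right)^{2} = \left(-93 - \frac{1}{53}\right)^{2} = \left(- \frac{4930}{53}\right)^{2} = \frac{24304900}{2809}$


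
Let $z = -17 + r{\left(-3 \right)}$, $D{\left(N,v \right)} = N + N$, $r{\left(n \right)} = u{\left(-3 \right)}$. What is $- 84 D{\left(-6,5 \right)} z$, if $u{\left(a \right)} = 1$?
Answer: $-16128$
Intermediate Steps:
$r{\left(n \right)} = 1$
$D{\left(N,v \right)} = 2 N$
$z = -16$ ($z = -17 + 1 = -16$)
$- 84 D{\left(-6,5 \right)} z = - 84 \cdot 2 \left(-6\right) \left(-16\right) = \left(-84\right) \left(-12\right) \left(-16\right) = 1008 \left(-16\right) = -16128$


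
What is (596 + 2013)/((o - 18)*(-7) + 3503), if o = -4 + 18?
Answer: 2609/3531 ≈ 0.73888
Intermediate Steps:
o = 14
(596 + 2013)/((o - 18)*(-7) + 3503) = (596 + 2013)/((14 - 18)*(-7) + 3503) = 2609/(-4*(-7) + 3503) = 2609/(28 + 3503) = 2609/3531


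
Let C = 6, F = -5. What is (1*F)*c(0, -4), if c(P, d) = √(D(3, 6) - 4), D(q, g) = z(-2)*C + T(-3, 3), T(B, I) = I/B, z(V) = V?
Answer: -5*I*√17 ≈ -20.616*I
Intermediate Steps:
D(q, g) = -13 (D(q, g) = -2*6 + 3/(-3) = -12 + 3*(-⅓) = -12 - 1 = -13)
c(P, d) = I*√17 (c(P, d) = √(-13 - 4) = √(-17) = I*√17)
(1*F)*c(0, -4) = (1*(-5))*(I*√17) = -5*I*√17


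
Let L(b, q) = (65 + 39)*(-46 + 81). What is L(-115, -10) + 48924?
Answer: 52564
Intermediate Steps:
L(b, q) = 3640 (L(b, q) = 104*35 = 3640)
L(-115, -10) + 48924 = 3640 + 48924 = 52564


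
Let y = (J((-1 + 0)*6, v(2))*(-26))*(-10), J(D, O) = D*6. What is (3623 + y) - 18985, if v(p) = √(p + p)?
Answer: -24722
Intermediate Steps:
v(p) = √2*√p (v(p) = √(2*p) = √2*√p)
J(D, O) = 6*D
y = -9360 (y = ((6*((-1 + 0)*6))*(-26))*(-10) = ((6*(-1*6))*(-26))*(-10) = ((6*(-6))*(-26))*(-10) = -36*(-26)*(-10) = 936*(-10) = -9360)
(3623 + y) - 18985 = (3623 - 9360) - 18985 = -5737 - 18985 = -24722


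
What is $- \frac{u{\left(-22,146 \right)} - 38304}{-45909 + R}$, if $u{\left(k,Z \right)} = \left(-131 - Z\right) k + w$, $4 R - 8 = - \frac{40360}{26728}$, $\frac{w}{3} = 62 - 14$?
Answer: $- \frac{428530024}{613506193} \approx -0.69849$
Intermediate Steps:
$w = 144$ ($w = 3 \left(62 - 14\right) = 3 \cdot 48 = 144$)
$R = \frac{21683}{13364}$ ($R = 2 + \frac{\left(-40360\right) \frac{1}{26728}}{4} = 2 + \frac{1}{4} \left(- \frac{5045}{3341}\right) = 2 - \frac{5045}{13364} = \frac{21683}{13364} \approx 1.6225$)
$u{\left(k,Z \right)} = 144 + k \left(-131 - Z\right)$ ($u{\left(k,Z \right)} = \left(-131 - Z\right) k + 144 = k \left(-131 - Z\right) + 144 = 144 + k \left(-131 - Z\right)$)
$- \frac{u{\left(-22,146 \right)} - 38304}{-45909 + R} = - \frac{\left(144 - -2882 - 146 \left(-22\right)\right) - 38304}{-45909 + \frac{21683}{13364}} = - \frac{\left(144 + 2882 + 3212\right) - 38304}{- \frac{613506193}{13364}} = - \frac{\left(6238 - 38304\right) \left(-13364\right)}{613506193} = - \frac{\left(-32066\right) \left(-13364\right)}{613506193} = \left(-1\right) \frac{428530024}{613506193} = - \frac{428530024}{613506193}$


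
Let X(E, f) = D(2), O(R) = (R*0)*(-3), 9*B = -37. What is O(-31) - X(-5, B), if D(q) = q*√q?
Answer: -2*√2 ≈ -2.8284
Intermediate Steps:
B = -37/9 (B = (⅑)*(-37) = -37/9 ≈ -4.1111)
O(R) = 0 (O(R) = 0*(-3) = 0)
D(q) = q^(3/2)
X(E, f) = 2*√2 (X(E, f) = 2^(3/2) = 2*√2)
O(-31) - X(-5, B) = 0 - 2*√2 = -2*√2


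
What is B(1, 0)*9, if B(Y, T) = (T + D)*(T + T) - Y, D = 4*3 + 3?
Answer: -9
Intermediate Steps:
D = 15 (D = 12 + 3 = 15)
B(Y, T) = -Y + 2*T*(15 + T) (B(Y, T) = (T + 15)*(T + T) - Y = (15 + T)*(2*T) - Y = 2*T*(15 + T) - Y = -Y + 2*T*(15 + T))
B(1, 0)*9 = (-1*1 + 2*0² + 30*0)*9 = (-1 + 2*0 + 0)*9 = (-1 + 0 + 0)*9 = -1*9 = -9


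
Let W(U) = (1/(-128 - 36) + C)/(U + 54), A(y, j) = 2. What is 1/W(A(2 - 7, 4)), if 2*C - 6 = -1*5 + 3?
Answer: 9184/327 ≈ 28.086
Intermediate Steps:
C = 2 (C = 3 + (-1*5 + 3)/2 = 3 + (-5 + 3)/2 = 3 + (½)*(-2) = 3 - 1 = 2)
W(U) = 327/(164*(54 + U)) (W(U) = (1/(-128 - 36) + 2)/(U + 54) = (1/(-164) + 2)/(54 + U) = (-1/164 + 2)/(54 + U) = 327/(164*(54 + U)))
1/W(A(2 - 7, 4)) = 1/(327/(164*(54 + 2))) = 1/((327/164)/56) = 1/((327/164)*(1/56)) = 1/(327/9184) = 9184/327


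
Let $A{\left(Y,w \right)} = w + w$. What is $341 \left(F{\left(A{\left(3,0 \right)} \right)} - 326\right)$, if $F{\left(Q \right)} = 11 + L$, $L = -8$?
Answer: $-110143$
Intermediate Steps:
$A{\left(Y,w \right)} = 2 w$
$F{\left(Q \right)} = 3$ ($F{\left(Q \right)} = 11 - 8 = 3$)
$341 \left(F{\left(A{\left(3,0 \right)} \right)} - 326\right) = 341 \left(3 - 326\right) = 341 \left(-323\right) = -110143$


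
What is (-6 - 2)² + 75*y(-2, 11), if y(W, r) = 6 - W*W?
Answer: 214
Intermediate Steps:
y(W, r) = 6 - W²
(-6 - 2)² + 75*y(-2, 11) = (-6 - 2)² + 75*(6 - 1*(-2)²) = (-8)² + 75*(6 - 1*4) = 64 + 75*(6 - 4) = 64 + 75*2 = 64 + 150 = 214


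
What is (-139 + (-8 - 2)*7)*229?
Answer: -47861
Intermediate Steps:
(-139 + (-8 - 2)*7)*229 = (-139 - 10*7)*229 = (-139 - 70)*229 = -209*229 = -47861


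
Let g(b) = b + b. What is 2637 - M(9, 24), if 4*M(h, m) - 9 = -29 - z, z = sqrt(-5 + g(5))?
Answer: 2642 + sqrt(5)/4 ≈ 2642.6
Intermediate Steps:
g(b) = 2*b
z = sqrt(5) (z = sqrt(-5 + 2*5) = sqrt(-5 + 10) = sqrt(5) ≈ 2.2361)
M(h, m) = -5 - sqrt(5)/4 (M(h, m) = 9/4 + (-29 - sqrt(5))/4 = 9/4 + (-29/4 - sqrt(5)/4) = -5 - sqrt(5)/4)
2637 - M(9, 24) = 2637 - (-5 - sqrt(5)/4) = 2637 + (5 + sqrt(5)/4) = 2642 + sqrt(5)/4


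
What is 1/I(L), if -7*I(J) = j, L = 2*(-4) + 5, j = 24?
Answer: -7/24 ≈ -0.29167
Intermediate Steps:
L = -3 (L = -8 + 5 = -3)
I(J) = -24/7 (I(J) = -⅐*24 = -24/7)
1/I(L) = 1/(-24/7) = -7/24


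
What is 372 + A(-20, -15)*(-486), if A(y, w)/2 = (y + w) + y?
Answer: 53832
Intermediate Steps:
A(y, w) = 2*w + 4*y (A(y, w) = 2*((y + w) + y) = 2*((w + y) + y) = 2*(w + 2*y) = 2*w + 4*y)
372 + A(-20, -15)*(-486) = 372 + (2*(-15) + 4*(-20))*(-486) = 372 + (-30 - 80)*(-486) = 372 - 110*(-486) = 372 + 53460 = 53832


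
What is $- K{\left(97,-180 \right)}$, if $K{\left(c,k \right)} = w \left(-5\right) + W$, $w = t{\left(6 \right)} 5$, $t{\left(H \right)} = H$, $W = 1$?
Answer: $149$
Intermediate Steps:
$w = 30$ ($w = 6 \cdot 5 = 30$)
$K{\left(c,k \right)} = -149$ ($K{\left(c,k \right)} = 30 \left(-5\right) + 1 = -150 + 1 = -149$)
$- K{\left(97,-180 \right)} = \left(-1\right) \left(-149\right) = 149$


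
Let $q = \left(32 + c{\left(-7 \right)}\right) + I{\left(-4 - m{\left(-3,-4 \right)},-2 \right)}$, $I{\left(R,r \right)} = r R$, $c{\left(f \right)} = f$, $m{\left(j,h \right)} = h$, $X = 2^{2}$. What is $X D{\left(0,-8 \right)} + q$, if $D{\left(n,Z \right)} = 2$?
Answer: $33$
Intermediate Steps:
$X = 4$
$I{\left(R,r \right)} = R r$
$q = 25$ ($q = \left(32 - 7\right) + \left(-4 - -4\right) \left(-2\right) = 25 + \left(-4 + 4\right) \left(-2\right) = 25 + 0 \left(-2\right) = 25 + 0 = 25$)
$X D{\left(0,-8 \right)} + q = 4 \cdot 2 + 25 = 8 + 25 = 33$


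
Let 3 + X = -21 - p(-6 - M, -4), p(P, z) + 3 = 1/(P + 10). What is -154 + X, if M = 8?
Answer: -699/4 ≈ -174.75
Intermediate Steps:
p(P, z) = -3 + 1/(10 + P) (p(P, z) = -3 + 1/(P + 10) = -3 + 1/(10 + P))
X = -83/4 (X = -3 + (-21 - (-29 - 3*(-6 - 1*8))/(10 + (-6 - 1*8))) = -3 + (-21 - (-29 - 3*(-6 - 8))/(10 + (-6 - 8))) = -3 + (-21 - (-29 - 3*(-14))/(10 - 14)) = -3 + (-21 - (-29 + 42)/(-4)) = -3 + (-21 - (-1)*13/4) = -3 + (-21 - 1*(-13/4)) = -3 + (-21 + 13/4) = -3 - 71/4 = -83/4 ≈ -20.750)
-154 + X = -154 - 83/4 = -699/4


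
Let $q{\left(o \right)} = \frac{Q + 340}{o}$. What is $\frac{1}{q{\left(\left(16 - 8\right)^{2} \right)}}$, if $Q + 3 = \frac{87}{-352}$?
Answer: $\frac{22528}{118537} \approx 0.19005$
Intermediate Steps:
$Q = - \frac{1143}{352}$ ($Q = -3 + \frac{87}{-352} = -3 + 87 \left(- \frac{1}{352}\right) = -3 - \frac{87}{352} = - \frac{1143}{352} \approx -3.2472$)
$q{\left(o \right)} = \frac{118537}{352 o}$ ($q{\left(o \right)} = \frac{- \frac{1143}{352} + 340}{o} = \frac{118537}{352 o}$)
$\frac{1}{q{\left(\left(16 - 8\right)^{2} \right)}} = \frac{1}{\frac{118537}{352} \frac{1}{\left(16 - 8\right)^{2}}} = \frac{1}{\frac{118537}{352} \frac{1}{8^{2}}} = \frac{1}{\frac{118537}{352} \cdot \frac{1}{64}} = \frac{1}{\frac{118537}{22528}} = \frac{22528}{118537}$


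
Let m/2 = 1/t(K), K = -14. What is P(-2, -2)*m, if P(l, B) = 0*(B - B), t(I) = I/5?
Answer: 0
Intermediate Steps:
t(I) = I/5 (t(I) = I*(⅕) = I/5)
P(l, B) = 0 (P(l, B) = 0*0 = 0)
m = -5/7 (m = 2/(((⅕)*(-14))) = 2/(-14/5) = 2*(-5/14) = -5/7 ≈ -0.71429)
P(-2, -2)*m = 0*(-5/7) = 0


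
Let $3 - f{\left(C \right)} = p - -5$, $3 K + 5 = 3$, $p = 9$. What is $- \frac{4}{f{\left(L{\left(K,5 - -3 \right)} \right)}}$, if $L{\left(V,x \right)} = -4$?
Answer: $\frac{4}{11} \approx 0.36364$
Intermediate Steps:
$K = - \frac{2}{3}$ ($K = - \frac{5}{3} + \frac{1}{3} \cdot 3 = - \frac{5}{3} + 1 = - \frac{2}{3} \approx -0.66667$)
$f{\left(C \right)} = -11$ ($f{\left(C \right)} = 3 - \left(9 - -5\right) = 3 - \left(9 + 5\right) = 3 - 14 = -11$)
$- \frac{4}{f{\left(L{\left(K,5 - -3 \right)} \right)}} = - \frac{4}{-11} = \left(-4\right) \left(- \frac{1}{11}\right) = \frac{4}{11}$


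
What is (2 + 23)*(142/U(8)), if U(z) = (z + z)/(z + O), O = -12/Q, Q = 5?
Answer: 2485/2 ≈ 1242.5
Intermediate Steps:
O = -12/5 ≈ -2.4000
U(z) = 2*z/(-12/5 + z) (U(z) = (z + z)/(z - 12/5) = (2*z)/(-12/5 + z) = 2*z/(-12/5 + z))
(2 + 23)*(142/U(8)) = (2 + 23)*(142/((10*8/(-12 + 5*8)))) = 25*(142/((10*8/(-12 + 40)))) = 25*(142/((10*8/28))) = 25*(142/((10*8*(1/28)))) = 25*(142/(20/7)) = 25*(142*(7/20)) = 25*(497/10) = 2485/2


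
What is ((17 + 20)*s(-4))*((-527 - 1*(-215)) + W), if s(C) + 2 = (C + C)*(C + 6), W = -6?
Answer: 211788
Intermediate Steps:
s(C) = -2 + 2*C*(6 + C) (s(C) = -2 + (C + C)*(C + 6) = -2 + (2*C)*(6 + C) = -2 + 2*C*(6 + C))
((17 + 20)*s(-4))*((-527 - 1*(-215)) + W) = ((17 + 20)*(-2 + 2*(-4)**2 + 12*(-4)))*((-527 - 1*(-215)) - 6) = (37*(-2 + 2*16 - 48))*((-527 + 215) - 6) = (37*(-2 + 32 - 48))*(-312 - 6) = (37*(-18))*(-318) = -666*(-318) = 211788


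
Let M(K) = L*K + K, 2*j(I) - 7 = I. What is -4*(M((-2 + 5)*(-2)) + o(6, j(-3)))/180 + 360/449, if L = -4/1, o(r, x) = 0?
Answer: 902/2245 ≈ 0.40178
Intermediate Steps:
j(I) = 7/2 + I/2
L = -4 (L = -4*1 = -4)
M(K) = -3*K (M(K) = -4*K + K = -3*K)
-4*(M((-2 + 5)*(-2)) + o(6, j(-3)))/180 + 360/449 = -4*(-3*(-2 + 5)*(-2) + 0)/180 + 360/449 = -4*(-9*(-2) + 0)*(1/180) + 360*(1/449) = -4*(-3*(-6) + 0)*(1/180) + 360/449 = -4*(18 + 0)*(1/180) + 360/449 = -4*18*(1/180) + 360/449 = -72*1/180 + 360/449 = -2/5 + 360/449 = 902/2245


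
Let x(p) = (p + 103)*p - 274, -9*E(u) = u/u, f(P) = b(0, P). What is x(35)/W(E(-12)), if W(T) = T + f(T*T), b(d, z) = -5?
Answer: -20502/23 ≈ -891.39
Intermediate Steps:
f(P) = -5
E(u) = -1/9 (E(u) = -u/(9*u) = -1/9*1 = -1/9)
W(T) = -5 + T (W(T) = T - 5 = -5 + T)
x(p) = -274 + p*(103 + p) (x(p) = (103 + p)*p - 274 = p*(103 + p) - 274 = -274 + p*(103 + p))
x(35)/W(E(-12)) = (-274 + 35**2 + 103*35)/(-5 - 1/9) = (-274 + 1225 + 3605)/(-46/9) = 4556*(-9/46) = -20502/23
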